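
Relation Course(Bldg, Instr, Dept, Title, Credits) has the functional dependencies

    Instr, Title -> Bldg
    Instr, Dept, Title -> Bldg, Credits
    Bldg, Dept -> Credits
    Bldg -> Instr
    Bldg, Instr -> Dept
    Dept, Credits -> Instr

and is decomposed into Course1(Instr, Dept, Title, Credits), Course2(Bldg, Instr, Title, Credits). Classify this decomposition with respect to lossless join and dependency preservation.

lossless but not dependency-preserving

Lossless test: (Instr, Title, Credits)⁺ = {Bldg, Instr, Dept, Title, Credits}, which contains all of one fragment — lossless.
Dependency preservation: the restricted closure of {Bldg, Instr} across the fragments never reaches {Dept}, so Bldg, Instr → Dept cannot be enforced without a join — not preserved.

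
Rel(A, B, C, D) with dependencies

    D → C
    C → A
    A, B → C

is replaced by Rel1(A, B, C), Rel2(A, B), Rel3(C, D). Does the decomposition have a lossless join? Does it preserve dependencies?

Lossless test (chase): Rows 1 and 3 agree on C; apply C→A and equate their A entries. Rows 1 and 2 agree on A, B; apply A, B→C and equate their C entries. No row becomes fully distinguished — the join is lossy.
Dependency preservation: every FD's attributes lie within a single fragment, so each can be enforced locally — preserved.

lossy but dependency-preserving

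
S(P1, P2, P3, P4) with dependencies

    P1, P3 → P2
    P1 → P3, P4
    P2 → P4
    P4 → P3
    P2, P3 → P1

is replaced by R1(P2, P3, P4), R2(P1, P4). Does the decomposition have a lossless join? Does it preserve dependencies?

Lossless test: (P4)⁺ = {P3, P4}, which is a superkey of neither fragment — lossy.
Dependency preservation: the restricted closure of {P1, P3} across the fragments never reaches {P2}, so P1, P3 → P2 cannot be enforced without a join — not preserved.

lossy and not dependency-preserving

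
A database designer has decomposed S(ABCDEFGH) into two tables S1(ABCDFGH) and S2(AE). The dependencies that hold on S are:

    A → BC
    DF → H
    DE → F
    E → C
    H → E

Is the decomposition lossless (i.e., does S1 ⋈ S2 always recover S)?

No

Common attributes: S1 ∩ S2 = {A}.
Closure of {A}: A → BC applies, adding BC. So (A)⁺ = {ABC}.
The closure contains neither all of S1 = {ABCDFGH} nor all of S2 = {AE}, so the common attributes are not a superkey of either fragment. The join is lossy.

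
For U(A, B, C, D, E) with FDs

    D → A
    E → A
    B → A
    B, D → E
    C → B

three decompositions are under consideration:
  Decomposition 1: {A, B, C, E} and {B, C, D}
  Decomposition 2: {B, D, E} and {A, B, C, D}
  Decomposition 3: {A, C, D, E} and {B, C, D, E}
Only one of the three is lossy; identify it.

Decomposition 1

Decomposition 1: common = {B, C}, closure = {A, B, C} → lossy.
Decomposition 2: common = {B, D}, closure = {A, B, D, E} → lossless.
Decomposition 3: common = {C, D, E}, closure = {A, B, C, D, E} → lossless.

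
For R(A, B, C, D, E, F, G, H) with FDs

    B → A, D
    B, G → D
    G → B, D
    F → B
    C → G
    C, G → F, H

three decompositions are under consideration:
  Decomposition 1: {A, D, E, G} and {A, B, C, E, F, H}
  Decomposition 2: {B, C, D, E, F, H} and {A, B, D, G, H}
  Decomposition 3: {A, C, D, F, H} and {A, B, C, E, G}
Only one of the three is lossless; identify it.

Decomposition 3

Decomposition 1: common = {A, E}, closure = {A, E} → lossy.
Decomposition 2: common = {B, D, H}, closure = {A, B, D, H} → lossy.
Decomposition 3: common = {A, C}, closure = {A, B, C, D, F, G, H} → lossless.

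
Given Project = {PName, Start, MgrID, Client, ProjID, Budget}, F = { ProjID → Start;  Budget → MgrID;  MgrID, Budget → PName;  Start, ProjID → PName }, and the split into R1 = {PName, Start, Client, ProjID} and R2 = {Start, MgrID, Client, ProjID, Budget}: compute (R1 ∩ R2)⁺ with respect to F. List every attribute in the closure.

PName, Start, Client, ProjID

R1 ∩ R2 = {Start, Client, ProjID}.
Start, ProjID → PName applies, adding PName
Closure: {PName, Start, Client, ProjID}.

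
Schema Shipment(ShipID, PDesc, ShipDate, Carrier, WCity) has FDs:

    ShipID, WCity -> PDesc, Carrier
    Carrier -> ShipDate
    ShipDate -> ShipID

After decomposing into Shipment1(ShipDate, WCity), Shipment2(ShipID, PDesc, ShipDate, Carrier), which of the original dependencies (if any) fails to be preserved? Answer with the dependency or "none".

Check ShipID, WCity → PDesc, Carrier: no single fragment contains all of {ShipID, PDesc, Carrier, WCity}, and the restricted closure of {ShipID, WCity} across the fragments never reaches {PDesc, Carrier}.
Carrier → ShipDate is preserved.
ShipDate → ShipID is preserved.

ShipID, WCity -> PDesc, Carrier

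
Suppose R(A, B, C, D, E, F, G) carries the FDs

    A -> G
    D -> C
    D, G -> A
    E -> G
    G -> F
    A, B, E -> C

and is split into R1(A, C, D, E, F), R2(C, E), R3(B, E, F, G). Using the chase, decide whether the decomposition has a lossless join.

No

Chase test. Columns are A, B, C, D, E, F, G; row i has aⱼ where attribute j ∈ Ri, else bᵢⱼ.
Initial tableau (one row per fragment):
  row 1: a1 b12 a3 a4 a5 a6 b17
  row 2: b21 b22 a3 b24 a5 b26 b27
  row 3: b31 a2 b33 b34 a5 a6 a7
Rows 1 and 2 agree on E; apply E→G and equate their G entries.
Rows 1 and 3 agree on E; apply E→G and equate their G entries.
Rows 1 and 2 agree on G; apply G→F and equate their F entries.
No row becomes fully distinguished — the join is lossy.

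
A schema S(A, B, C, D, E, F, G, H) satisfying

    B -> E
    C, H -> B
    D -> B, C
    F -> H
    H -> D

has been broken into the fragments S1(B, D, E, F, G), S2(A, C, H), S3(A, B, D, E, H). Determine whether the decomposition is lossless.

Chase test. Columns are A, B, C, D, E, F, G, H; row i has aⱼ where attribute j ∈ Si, else bᵢⱼ.
Initial tableau (one row per fragment):
  row 1: b11 a2 b13 a4 a5 a6 a7 b18
  row 2: a1 b22 a3 b24 b25 b26 b27 a8
  row 3: a1 a2 b33 a4 a5 b36 b37 a8
Rows 1 and 3 agree on D; apply D→B, C and equate their B, C entries.
Rows 2 and 3 agree on H; apply H→D and equate their D entries.
Rows 1 and 2 agree on D; apply D→B, C and equate their B, C entries.
Rows 1 and 2 agree on B; apply B→E and equate their E entries.
No row becomes fully distinguished — the join is lossy.

No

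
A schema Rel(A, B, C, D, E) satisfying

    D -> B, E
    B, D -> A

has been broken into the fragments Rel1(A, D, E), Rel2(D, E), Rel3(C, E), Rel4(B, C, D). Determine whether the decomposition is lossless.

Yes

Chase test. Columns are A, B, C, D, E; row i has aⱼ where attribute j ∈ Reli, else bᵢⱼ.
Initial tableau (one row per fragment):
  row 1: a1 b12 b13 a4 a5
  row 2: b21 b22 b23 a4 a5
  row 3: b31 b32 a3 b34 a5
  row 4: b41 a2 a3 a4 b45
Rows 1 and 2 agree on D; apply D→B, E and equate their B, E entries.
Rows 1 and 4 agree on D; apply D→B, E and equate their B, E entries.
Rows 1 and 2 agree on B, D; apply B, D→A and equate their A entries.
Rows 1 and 4 agree on B, D; apply B, D→A and equate their A entries.
Row 4 is now all distinguished symbols — the join is lossless.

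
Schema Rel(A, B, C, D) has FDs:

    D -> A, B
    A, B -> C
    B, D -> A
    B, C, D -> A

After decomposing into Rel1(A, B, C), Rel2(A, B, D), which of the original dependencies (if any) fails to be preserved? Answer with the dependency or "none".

D → A, B lies within Rel2.
A, B → C lies within Rel1.
B, D → A lies within Rel2.
B, C, D → A: restricted closure across fragments reaches A.
Every dependency is enforceable on the fragments, so the decomposition is dependency-preserving.

none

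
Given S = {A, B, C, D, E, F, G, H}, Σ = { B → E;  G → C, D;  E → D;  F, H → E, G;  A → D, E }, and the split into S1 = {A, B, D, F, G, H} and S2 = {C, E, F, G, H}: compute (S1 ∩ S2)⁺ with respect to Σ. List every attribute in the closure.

C, D, E, F, G, H

S1 ∩ S2 = {F, G, H}.
G → C, D applies, adding C, D
F, H → E, G applies, adding E
Closure: {C, D, E, F, G, H}.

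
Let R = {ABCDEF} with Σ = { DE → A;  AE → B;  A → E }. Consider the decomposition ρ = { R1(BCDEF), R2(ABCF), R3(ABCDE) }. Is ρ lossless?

Chase test. Columns are ABCDEF; row i has aⱼ where attribute j ∈ Ri, else bᵢⱼ.
Initial tableau (one row per fragment):
  row 1: b11 a2 a3 a4 a5 a6
  row 2: a1 a2 a3 b24 b25 a6
  row 3: a1 a2 a3 a4 a5 b36
Rows 1 and 3 agree on DE; apply DE→A and equate their A entries.
Rows 1 and 2 agree on A; apply A→E and equate their E entries.
Row 1 is now all distinguished symbols — the join is lossless.

Yes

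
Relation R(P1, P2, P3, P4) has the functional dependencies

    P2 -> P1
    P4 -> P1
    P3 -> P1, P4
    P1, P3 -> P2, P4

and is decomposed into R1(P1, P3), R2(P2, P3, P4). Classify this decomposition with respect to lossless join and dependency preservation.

lossless but not dependency-preserving

Lossless test: (P3)⁺ = {P1, P2, P3, P4}, which contains all of one fragment — lossless.
Dependency preservation: the restricted closure of {P2} across the fragments never reaches {P1}, so P2 → P1 cannot be enforced without a join — not preserved.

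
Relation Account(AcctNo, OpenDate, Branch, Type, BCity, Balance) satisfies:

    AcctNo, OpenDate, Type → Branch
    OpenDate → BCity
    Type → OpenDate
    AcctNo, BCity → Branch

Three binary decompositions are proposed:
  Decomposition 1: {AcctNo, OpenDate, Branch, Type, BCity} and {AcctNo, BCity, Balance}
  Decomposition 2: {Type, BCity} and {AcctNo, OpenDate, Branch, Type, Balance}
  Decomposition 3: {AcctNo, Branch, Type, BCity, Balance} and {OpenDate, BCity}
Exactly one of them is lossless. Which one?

Decomposition 1: common = {AcctNo, BCity}, closure = {AcctNo, Branch, BCity} → lossy.
Decomposition 2: common = {Type}, closure = {OpenDate, Type, BCity} → lossless.
Decomposition 3: common = {BCity}, closure = {BCity} → lossy.

Decomposition 2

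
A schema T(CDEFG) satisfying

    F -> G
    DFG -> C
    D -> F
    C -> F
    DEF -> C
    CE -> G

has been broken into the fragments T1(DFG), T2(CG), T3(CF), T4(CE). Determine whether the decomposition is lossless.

No

Chase test. Columns are CDEFG; row i has aⱼ where attribute j ∈ Ti, else bᵢⱼ.
Initial tableau (one row per fragment):
  row 1: b11 a2 b13 a4 a5
  row 2: a1 b22 b23 b24 a5
  row 3: a1 b32 b33 a4 b35
  row 4: a1 b42 a3 b44 b45
Rows 1 and 3 agree on F; apply F→G and equate their G entries.
Rows 2 and 3 agree on C; apply C→F and equate their F entries.
Rows 2 and 4 agree on C; apply C→F and equate their F entries.
Rows 1 and 4 agree on F; apply F→G and equate their G entries.
No row becomes fully distinguished — the join is lossy.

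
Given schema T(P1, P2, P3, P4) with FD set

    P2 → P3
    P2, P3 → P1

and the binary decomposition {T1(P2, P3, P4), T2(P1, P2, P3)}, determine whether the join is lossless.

Common attributes: T1 ∩ T2 = {P2, P3}.
Closure of {P2, P3}: P2, P3 → P1 applies, adding P1. So (P2, P3)⁺ = {P1, P2, P3}.
This closure contains every attribute of T2, so T1 ∩ T2 → T2. The join is lossless.

Yes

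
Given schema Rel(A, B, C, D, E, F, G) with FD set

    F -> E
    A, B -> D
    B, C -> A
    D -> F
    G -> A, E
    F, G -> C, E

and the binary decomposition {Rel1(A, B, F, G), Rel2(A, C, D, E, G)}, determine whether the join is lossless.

Common attributes: Rel1 ∩ Rel2 = {A, G}.
Closure of {A, G}: G → A, E applies, adding E. So (A, G)⁺ = {A, E, G}.
The closure contains neither all of Rel1 = {A, B, F, G} nor all of Rel2 = {A, C, D, E, G}, so the common attributes are not a superkey of either fragment. The join is lossy.

No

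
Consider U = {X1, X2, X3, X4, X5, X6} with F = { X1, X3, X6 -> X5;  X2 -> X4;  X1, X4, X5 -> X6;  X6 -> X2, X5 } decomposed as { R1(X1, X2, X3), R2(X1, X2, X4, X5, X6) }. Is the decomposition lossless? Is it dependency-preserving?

Lossless test: (X1, X2)⁺ = {X1, X2, X4}, which is a superkey of neither fragment — lossy.
Dependency preservation: X1, X3, X6 → X5 is not contained in any single fragment, but the restricted closure of its left-hand side across the fragments still reaches the right-hand side; the remaining FDs each lie inside some fragment. All dependencies are preserved.

lossy but dependency-preserving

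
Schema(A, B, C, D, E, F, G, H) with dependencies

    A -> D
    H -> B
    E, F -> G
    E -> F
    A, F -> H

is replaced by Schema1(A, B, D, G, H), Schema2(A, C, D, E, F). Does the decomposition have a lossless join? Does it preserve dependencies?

lossy and not dependency-preserving

Lossless test: (A, D)⁺ = {A, D}, which is a superkey of neither fragment — lossy.
Dependency preservation: the restricted closure of {E, F} across the fragments never reaches {G}, so E, F → G cannot be enforced without a join — not preserved.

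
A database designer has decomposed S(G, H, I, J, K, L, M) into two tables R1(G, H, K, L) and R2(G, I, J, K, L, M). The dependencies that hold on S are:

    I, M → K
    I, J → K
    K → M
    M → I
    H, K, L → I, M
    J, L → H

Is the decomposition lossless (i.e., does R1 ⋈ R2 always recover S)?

No

Common attributes: R1 ∩ R2 = {G, K, L}.
Closure of {G, K, L}: K → M applies, adding M; M → I applies, adding I. So (G, K, L)⁺ = {G, I, K, L, M}.
The closure contains neither all of R1 = {G, H, K, L} nor all of R2 = {G, I, J, K, L, M}, so the common attributes are not a superkey of either fragment. The join is lossy.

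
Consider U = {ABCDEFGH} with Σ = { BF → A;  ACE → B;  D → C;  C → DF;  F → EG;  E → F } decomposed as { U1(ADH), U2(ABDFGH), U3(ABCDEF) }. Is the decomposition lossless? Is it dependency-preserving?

lossless and dependency-preserving

Lossless test (chase): Rows 1 and 2 agree on D; apply D→C and equate their C entries. Rows 1 and 3 agree on D; apply D→C and equate their C entries. Rows 1 and 2 agree on C; apply C→DF and equate their DF entries. Rows 1 and 2 agree on F; apply F→EG and equate their EG entries. Rows 1 and 3 agree on F; apply F→EG and equate their EG entries. Rows 1 and 2 agree on ACE; apply ACE→B and equate their B entries. Row 1 is now all distinguished symbols — the join is lossless.
Dependency preservation: F → EG is not contained in any single fragment, but the restricted closure of its left-hand side across the fragments still reaches the right-hand side; the remaining FDs each lie inside some fragment. All dependencies are preserved.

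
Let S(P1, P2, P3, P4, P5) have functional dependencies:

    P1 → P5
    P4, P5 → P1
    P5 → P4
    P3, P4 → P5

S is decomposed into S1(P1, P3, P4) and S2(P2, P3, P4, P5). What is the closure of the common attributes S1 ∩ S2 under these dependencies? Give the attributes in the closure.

P1, P3, P4, P5

S1 ∩ S2 = {P3, P4}.
P3, P4 → P5 applies, adding P5
P4, P5 → P1 applies, adding P1
Closure: {P1, P3, P4, P5}.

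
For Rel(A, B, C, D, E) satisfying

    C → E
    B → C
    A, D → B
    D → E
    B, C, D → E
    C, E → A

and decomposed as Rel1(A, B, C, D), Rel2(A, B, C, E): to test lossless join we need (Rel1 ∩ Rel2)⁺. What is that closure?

A, B, C, E

Rel1 ∩ Rel2 = {A, B, C}.
C → E applies, adding E
Closure: {A, B, C, E}.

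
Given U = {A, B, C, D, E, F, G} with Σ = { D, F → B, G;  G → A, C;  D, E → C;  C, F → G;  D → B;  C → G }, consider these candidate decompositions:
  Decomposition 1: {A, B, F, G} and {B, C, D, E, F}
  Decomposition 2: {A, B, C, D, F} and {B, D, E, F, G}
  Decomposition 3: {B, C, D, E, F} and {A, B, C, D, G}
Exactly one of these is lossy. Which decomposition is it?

Decomposition 1: common = {B, F}, closure = {B, F} → lossy.
Decomposition 2: common = {B, D, F}, closure = {A, B, C, D, F, G} → lossless.
Decomposition 3: common = {B, C, D}, closure = {A, B, C, D, G} → lossless.

Decomposition 1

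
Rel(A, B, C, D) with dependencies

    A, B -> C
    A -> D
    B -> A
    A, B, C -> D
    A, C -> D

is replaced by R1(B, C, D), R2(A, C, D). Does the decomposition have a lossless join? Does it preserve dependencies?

Lossless test: (C, D)⁺ = {C, D}, which is a superkey of neither fragment — lossy.
Dependency preservation: the restricted closure of {B} across the fragments never reaches {A}, so B → A cannot be enforced without a join — not preserved.

lossy and not dependency-preserving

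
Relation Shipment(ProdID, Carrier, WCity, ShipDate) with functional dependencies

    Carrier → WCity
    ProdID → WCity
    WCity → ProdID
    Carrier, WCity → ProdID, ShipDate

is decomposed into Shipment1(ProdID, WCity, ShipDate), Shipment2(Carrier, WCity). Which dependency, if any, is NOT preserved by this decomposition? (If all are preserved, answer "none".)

Check Carrier, WCity → ProdID, ShipDate: no single fragment contains all of {ProdID, Carrier, WCity, ShipDate}, and the restricted closure of {Carrier, WCity} across the fragments never reaches {ProdID, ShipDate}.
Carrier → WCity is preserved.
ProdID → WCity is preserved.
WCity → ProdID is preserved.

Carrier, WCity → ProdID, ShipDate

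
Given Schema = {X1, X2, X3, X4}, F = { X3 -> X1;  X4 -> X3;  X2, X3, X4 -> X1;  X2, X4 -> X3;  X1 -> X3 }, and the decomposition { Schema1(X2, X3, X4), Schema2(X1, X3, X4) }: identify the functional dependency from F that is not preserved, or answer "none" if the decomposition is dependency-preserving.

X3 → X1 lies within Schema2.
X4 → X3 lies within Schema1.
X2, X3, X4 → X1: restricted closure across fragments reaches X1.
X2, X4 → X3 lies within Schema1.
X1 → X3 lies within Schema2.
Every dependency is enforceable on the fragments, so the decomposition is dependency-preserving.

none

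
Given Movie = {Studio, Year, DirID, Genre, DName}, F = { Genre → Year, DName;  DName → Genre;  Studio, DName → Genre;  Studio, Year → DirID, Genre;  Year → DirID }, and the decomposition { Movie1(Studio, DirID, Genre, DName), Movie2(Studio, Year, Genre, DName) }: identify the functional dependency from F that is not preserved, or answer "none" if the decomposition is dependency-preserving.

Year → DirID

Check Year → DirID: no single fragment contains all of {Year, DirID}, and the restricted closure of {Year} across the fragments never reaches {DirID}.
Genre → Year, DName is preserved.
DName → Genre is preserved.
Studio, DName → Genre is preserved.
Studio, Year → DirID, Genre is preserved.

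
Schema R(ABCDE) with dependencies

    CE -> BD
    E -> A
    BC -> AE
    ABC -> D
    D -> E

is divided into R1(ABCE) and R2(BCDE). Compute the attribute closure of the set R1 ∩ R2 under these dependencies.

ABCDE

R1 ∩ R2 = {BCE}.
CE → BD applies, adding D
E → A applies, adding A
Closure: {ABCDE}.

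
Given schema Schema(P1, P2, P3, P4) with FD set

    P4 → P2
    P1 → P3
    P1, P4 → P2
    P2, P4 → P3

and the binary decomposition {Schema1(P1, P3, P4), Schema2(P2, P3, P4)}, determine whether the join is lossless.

Common attributes: Schema1 ∩ Schema2 = {P3, P4}.
Closure of {P3, P4}: P4 → P2 applies, adding P2. So (P3, P4)⁺ = {P2, P3, P4}.
This closure contains every attribute of Schema2, so Schema1 ∩ Schema2 → Schema2. The join is lossless.

Yes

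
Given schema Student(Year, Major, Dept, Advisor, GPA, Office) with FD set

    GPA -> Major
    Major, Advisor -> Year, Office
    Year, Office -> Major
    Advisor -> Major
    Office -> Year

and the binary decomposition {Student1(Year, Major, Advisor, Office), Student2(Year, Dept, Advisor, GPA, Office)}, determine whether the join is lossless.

Common attributes: Student1 ∩ Student2 = {Year, Advisor, Office}.
Closure of {Year, Advisor, Office}: Year, Office → Major applies, adding Major. So (Year, Advisor, Office)⁺ = {Year, Major, Advisor, Office}.
This closure contains every attribute of Student1, so Student1 ∩ Student2 → Student1. The join is lossless.

Yes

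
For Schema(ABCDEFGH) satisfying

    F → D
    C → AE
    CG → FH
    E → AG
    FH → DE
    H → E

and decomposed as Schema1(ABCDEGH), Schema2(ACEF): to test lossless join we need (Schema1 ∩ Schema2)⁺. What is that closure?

Schema1 ∩ Schema2 = {ACE}.
E → AG applies, adding G
CG → FH applies, adding FH
FH → DE applies, adding D
Closure: {ACDEFGH}.

ACDEFGH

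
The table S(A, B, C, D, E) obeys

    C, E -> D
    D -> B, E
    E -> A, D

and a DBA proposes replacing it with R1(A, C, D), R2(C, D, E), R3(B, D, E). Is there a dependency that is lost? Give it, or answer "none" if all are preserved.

none

C, E → D lies within R2.
D → B, E lies within R3.
E → A, D: restricted closure across fragments reaches A, D.
Every dependency is enforceable on the fragments, so the decomposition is dependency-preserving.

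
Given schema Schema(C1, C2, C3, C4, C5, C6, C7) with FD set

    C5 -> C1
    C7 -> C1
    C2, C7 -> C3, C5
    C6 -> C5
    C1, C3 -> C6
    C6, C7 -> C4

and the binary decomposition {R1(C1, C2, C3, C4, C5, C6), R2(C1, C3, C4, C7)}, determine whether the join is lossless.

No

Common attributes: R1 ∩ R2 = {C1, C3, C4}.
Closure of {C1, C3, C4}: C1, C3 → C6 applies, adding C6; C6 → C5 applies, adding C5. So (C1, C3, C4)⁺ = {C1, C3, C4, C5, C6}.
The closure contains neither all of R1 = {C1, C2, C3, C4, C5, C6} nor all of R2 = {C1, C3, C4, C7}, so the common attributes are not a superkey of either fragment. The join is lossy.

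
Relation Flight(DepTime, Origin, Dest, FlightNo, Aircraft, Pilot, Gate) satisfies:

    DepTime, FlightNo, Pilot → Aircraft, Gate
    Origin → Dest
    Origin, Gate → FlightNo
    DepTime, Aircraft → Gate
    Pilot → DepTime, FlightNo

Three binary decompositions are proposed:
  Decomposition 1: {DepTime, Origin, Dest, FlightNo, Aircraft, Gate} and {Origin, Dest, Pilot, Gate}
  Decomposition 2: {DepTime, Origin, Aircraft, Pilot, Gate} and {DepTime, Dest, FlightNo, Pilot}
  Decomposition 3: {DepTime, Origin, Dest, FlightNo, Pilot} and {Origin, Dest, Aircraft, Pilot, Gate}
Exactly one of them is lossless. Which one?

Decomposition 3

Decomposition 1: common = {Origin, Dest, Gate}, closure = {Origin, Dest, FlightNo, Gate} → lossy.
Decomposition 2: common = {DepTime, Pilot}, closure = {DepTime, FlightNo, Aircraft, Pilot, Gate} → lossy.
Decomposition 3: common = {Origin, Dest, Pilot}, closure = {DepTime, Origin, Dest, FlightNo, Aircraft, Pilot, Gate} → lossless.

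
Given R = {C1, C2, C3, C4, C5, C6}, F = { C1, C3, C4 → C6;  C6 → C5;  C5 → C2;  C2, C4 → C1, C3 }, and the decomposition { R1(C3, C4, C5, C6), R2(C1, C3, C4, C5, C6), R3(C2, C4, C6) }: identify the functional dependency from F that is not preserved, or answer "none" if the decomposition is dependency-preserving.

C5 → C2

Check C5 → C2: no single fragment contains all of {C2, C5}, and the restricted closure of {C5} across the fragments never reaches {C2}.
C1, C3, C4 → C6 is preserved.
C6 → C5 is preserved.
C2, C4 → C1, C3 is preserved.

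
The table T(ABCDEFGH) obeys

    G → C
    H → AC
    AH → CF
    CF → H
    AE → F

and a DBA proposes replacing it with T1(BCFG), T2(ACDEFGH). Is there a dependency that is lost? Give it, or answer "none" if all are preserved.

none

G → C lies within T1.
H → AC lies within T2.
AH → CF lies within T2.
CF → H lies within T2.
AE → F lies within T2.
Every dependency is enforceable on the fragments, so the decomposition is dependency-preserving.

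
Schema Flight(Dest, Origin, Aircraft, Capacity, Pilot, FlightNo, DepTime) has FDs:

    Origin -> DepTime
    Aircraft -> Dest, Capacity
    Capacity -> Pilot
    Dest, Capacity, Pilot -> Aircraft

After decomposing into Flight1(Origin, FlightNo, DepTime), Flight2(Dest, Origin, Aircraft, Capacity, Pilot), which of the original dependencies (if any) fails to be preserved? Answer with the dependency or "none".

Origin → DepTime lies within Flight1.
Aircraft → Dest, Capacity lies within Flight2.
Capacity → Pilot lies within Flight2.
Dest, Capacity, Pilot → Aircraft lies within Flight2.
Every dependency is enforceable on the fragments, so the decomposition is dependency-preserving.

none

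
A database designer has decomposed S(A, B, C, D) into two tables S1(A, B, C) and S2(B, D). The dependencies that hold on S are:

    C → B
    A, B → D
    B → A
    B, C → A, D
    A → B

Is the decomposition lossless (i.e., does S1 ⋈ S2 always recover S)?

Common attributes: S1 ∩ S2 = {B}.
Closure of {B}: B → A applies, adding A; A, B → D applies, adding D. So (B)⁺ = {A, B, D}.
This closure contains every attribute of S2, so S1 ∩ S2 → S2. The join is lossless.

Yes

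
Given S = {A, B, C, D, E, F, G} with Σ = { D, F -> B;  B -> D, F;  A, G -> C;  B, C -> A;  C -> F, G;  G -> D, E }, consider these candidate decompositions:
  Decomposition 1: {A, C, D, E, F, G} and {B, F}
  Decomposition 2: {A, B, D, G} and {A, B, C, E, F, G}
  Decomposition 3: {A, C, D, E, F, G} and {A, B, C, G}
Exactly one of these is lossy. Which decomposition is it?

Decomposition 1

Decomposition 1: common = {F}, closure = {F} → lossy.
Decomposition 2: common = {A, B, G}, closure = {A, B, C, D, E, F, G} → lossless.
Decomposition 3: common = {A, C, G}, closure = {A, B, C, D, E, F, G} → lossless.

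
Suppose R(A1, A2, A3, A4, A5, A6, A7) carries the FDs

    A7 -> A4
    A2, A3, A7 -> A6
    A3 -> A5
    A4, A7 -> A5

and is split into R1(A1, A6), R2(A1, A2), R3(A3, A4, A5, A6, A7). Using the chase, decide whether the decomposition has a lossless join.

No

Chase test. Columns are A1, A2, A3, A4, A5, A6, A7; row i has aⱼ where attribute j ∈ Ri, else bᵢⱼ.
Initial tableau (one row per fragment):
  row 1: a1 b12 b13 b14 b15 a6 b17
  row 2: a1 a2 b23 b24 b25 b26 b27
  row 3: b31 b32 a3 a4 a5 a6 a7
No row becomes fully distinguished — the join is lossy.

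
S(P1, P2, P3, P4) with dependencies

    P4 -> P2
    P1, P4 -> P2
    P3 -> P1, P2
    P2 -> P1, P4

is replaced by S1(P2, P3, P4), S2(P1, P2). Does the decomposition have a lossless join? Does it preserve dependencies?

Lossless test: (P2)⁺ = {P1, P2, P4}, which contains all of one fragment — lossless.
Dependency preservation: P1, P4 → P2; P3 → P1, P2; P2 → P1, P4 are not contained in any single fragment, but the restricted closure of each left-hand side across the fragments still reaches the right-hand side; the remaining FDs each lie inside some fragment. All dependencies are preserved.

lossless and dependency-preserving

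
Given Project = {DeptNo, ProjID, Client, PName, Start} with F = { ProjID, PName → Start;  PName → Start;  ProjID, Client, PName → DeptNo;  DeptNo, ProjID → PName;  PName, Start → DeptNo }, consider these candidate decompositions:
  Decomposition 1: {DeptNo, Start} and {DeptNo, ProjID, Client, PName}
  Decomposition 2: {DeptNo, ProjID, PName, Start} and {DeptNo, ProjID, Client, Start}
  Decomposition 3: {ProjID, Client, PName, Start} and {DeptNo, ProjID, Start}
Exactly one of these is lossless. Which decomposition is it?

Decomposition 2

Decomposition 1: common = {DeptNo}, closure = {DeptNo} → lossy.
Decomposition 2: common = {DeptNo, ProjID, Start}, closure = {DeptNo, ProjID, PName, Start} → lossless.
Decomposition 3: common = {ProjID, Start}, closure = {ProjID, Start} → lossy.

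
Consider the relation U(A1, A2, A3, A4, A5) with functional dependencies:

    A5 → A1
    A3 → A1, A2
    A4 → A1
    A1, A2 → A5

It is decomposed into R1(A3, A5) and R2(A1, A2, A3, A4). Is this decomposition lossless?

Yes

Common attributes: R1 ∩ R2 = {A3}.
Closure of {A3}: A3 → A1, A2 applies, adding A1, A2; A1, A2 → A5 applies, adding A5. So (A3)⁺ = {A1, A2, A3, A5}.
This closure contains every attribute of R1, so R1 ∩ R2 → R1. The join is lossless.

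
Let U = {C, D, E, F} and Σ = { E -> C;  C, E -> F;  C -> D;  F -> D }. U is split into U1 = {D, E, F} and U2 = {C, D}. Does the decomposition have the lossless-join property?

Common attributes: U1 ∩ U2 = {D}.
No dependency enlarges {D}, so (D)⁺ = {D}.
The closure contains neither all of U1 = {D, E, F} nor all of U2 = {C, D}, so the common attributes are not a superkey of either fragment. The join is lossy.

No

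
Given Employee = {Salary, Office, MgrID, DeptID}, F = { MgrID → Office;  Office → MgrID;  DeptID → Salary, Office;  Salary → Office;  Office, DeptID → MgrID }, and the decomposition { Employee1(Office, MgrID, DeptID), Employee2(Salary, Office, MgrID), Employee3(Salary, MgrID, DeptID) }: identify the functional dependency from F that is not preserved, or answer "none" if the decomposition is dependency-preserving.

MgrID → Office lies within Employee1.
Office → MgrID lies within Employee1.
DeptID → Salary, Office: restricted closure across fragments reaches Salary, Office.
Salary → Office lies within Employee2.
Office, DeptID → MgrID lies within Employee1.
Every dependency is enforceable on the fragments, so the decomposition is dependency-preserving.

none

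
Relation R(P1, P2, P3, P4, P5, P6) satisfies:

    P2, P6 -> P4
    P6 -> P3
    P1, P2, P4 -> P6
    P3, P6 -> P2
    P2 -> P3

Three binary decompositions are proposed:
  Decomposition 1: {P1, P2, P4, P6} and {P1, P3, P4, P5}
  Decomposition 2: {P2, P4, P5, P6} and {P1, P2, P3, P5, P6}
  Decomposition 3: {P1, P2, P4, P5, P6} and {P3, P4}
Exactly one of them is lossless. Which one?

Decomposition 1: common = {P1, P4}, closure = {P1, P4} → lossy.
Decomposition 2: common = {P2, P5, P6}, closure = {P2, P3, P4, P5, P6} → lossless.
Decomposition 3: common = {P4}, closure = {P4} → lossy.

Decomposition 2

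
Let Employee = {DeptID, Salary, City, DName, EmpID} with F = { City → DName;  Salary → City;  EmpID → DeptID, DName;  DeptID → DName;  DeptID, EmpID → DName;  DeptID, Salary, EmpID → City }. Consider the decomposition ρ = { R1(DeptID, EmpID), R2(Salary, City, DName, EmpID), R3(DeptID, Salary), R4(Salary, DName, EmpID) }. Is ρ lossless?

Yes

Chase test. Columns are DeptID, Salary, City, DName, EmpID; row i has aⱼ where attribute j ∈ Ri, else bᵢⱼ.
Initial tableau (one row per fragment):
  row 1: a1 b12 b13 b14 a5
  row 2: b21 a2 a3 a4 a5
  row 3: a1 a2 b33 b34 b35
  row 4: b41 a2 b43 a4 a5
Rows 2 and 3 agree on Salary; apply Salary→City and equate their City entries.
Rows 2 and 4 agree on Salary; apply Salary→City and equate their City entries.
Rows 1 and 2 agree on EmpID; apply EmpID→DeptID, DName and equate their DeptID, DName entries.
Rows 1 and 4 agree on EmpID; apply EmpID→DeptID, DName and equate their DeptID, DName entries.
Rows 1 and 3 agree on DeptID; apply DeptID→DName and equate their DName entries.
Row 2 is now all distinguished symbols — the join is lossless.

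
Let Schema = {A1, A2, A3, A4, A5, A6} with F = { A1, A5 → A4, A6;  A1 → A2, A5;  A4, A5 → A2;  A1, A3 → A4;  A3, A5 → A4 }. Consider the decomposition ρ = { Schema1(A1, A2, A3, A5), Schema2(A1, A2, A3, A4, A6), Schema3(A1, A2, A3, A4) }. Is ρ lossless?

Chase test. Columns are A1, A2, A3, A4, A5, A6; row i has aⱼ where attribute j ∈ Schemai, else bᵢⱼ.
Initial tableau (one row per fragment):
  row 1: a1 a2 a3 b14 a5 b16
  row 2: a1 a2 a3 a4 b25 a6
  row 3: a1 a2 a3 a4 b35 b36
Rows 1 and 2 agree on A1; apply A1→A2, A5 and equate their A2, A5 entries.
Rows 1 and 3 agree on A1; apply A1→A2, A5 and equate their A2, A5 entries.
Rows 1 and 2 agree on A1, A3; apply A1, A3→A4 and equate their A4 entries.
Rows 1 and 2 agree on A1, A5; apply A1, A5→A4, A6 and equate their A4, A6 entries.
Rows 1 and 3 agree on A1, A5; apply A1, A5→A4, A6 and equate their A4, A6 entries.
Row 1 is now all distinguished symbols — the join is lossless.

Yes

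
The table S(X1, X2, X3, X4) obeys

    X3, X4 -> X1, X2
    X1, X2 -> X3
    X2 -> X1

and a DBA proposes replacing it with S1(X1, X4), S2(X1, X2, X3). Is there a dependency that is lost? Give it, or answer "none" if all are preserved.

X3, X4 -> X1, X2

Check X3, X4 → X1, X2: no single fragment contains all of {X1, X2, X3, X4}, and the restricted closure of {X3, X4} across the fragments never reaches {X1, X2}.
X1, X2 → X3 is preserved.
X2 → X1 is preserved.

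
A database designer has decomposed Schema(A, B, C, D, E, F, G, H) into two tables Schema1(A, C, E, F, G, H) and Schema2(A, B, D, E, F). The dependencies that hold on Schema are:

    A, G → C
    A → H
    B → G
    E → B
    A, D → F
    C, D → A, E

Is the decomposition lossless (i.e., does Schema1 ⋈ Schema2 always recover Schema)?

Yes

Common attributes: Schema1 ∩ Schema2 = {A, E, F}.
Closure of {A, E, F}: A → H applies, adding H; E → B applies, adding B; B → G applies, adding G; A, G → C applies, adding C. So (A, E, F)⁺ = {A, B, C, E, F, G, H}.
This closure contains every attribute of Schema1, so Schema1 ∩ Schema2 → Schema1. The join is lossless.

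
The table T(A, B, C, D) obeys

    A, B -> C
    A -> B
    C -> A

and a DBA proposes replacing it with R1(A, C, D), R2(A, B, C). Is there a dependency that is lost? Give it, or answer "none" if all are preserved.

A, B → C lies within R2.
A → B lies within R2.
C → A lies within R1.
Every dependency is enforceable on the fragments, so the decomposition is dependency-preserving.

none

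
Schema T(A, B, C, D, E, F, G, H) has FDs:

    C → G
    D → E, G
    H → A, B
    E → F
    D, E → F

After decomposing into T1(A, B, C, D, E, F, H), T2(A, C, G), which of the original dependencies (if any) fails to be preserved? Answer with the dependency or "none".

Check D → E, G: no single fragment contains all of {D, E, G}, and the restricted closure of {D} across the fragments never reaches {E, G}.
C → G is preserved.
H → A, B is preserved.
E → F is preserved.
D, E → F is preserved.

D → E, G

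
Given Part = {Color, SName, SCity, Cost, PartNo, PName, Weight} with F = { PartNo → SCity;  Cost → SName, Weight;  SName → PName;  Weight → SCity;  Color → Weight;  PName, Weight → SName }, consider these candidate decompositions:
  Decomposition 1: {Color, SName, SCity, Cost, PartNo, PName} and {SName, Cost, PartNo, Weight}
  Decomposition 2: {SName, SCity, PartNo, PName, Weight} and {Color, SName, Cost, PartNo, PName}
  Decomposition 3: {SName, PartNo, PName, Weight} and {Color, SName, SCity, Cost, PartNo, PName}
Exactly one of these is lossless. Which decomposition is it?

Decomposition 1

Decomposition 1: common = {SName, Cost, PartNo}, closure = {SName, SCity, Cost, PartNo, PName, Weight} → lossless.
Decomposition 2: common = {SName, PartNo, PName}, closure = {SName, SCity, PartNo, PName} → lossy.
Decomposition 3: common = {SName, PartNo, PName}, closure = {SName, SCity, PartNo, PName} → lossy.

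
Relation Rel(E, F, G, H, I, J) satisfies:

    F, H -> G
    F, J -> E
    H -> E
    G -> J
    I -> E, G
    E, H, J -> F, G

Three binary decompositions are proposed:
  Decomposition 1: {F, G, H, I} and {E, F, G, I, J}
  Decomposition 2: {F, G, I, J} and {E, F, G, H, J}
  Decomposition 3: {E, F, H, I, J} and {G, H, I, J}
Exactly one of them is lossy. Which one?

Decomposition 2

Decomposition 1: common = {F, G, I}, closure = {E, F, G, I, J} → lossless.
Decomposition 2: common = {F, G, J}, closure = {E, F, G, J} → lossy.
Decomposition 3: common = {H, I, J}, closure = {E, F, G, H, I, J} → lossless.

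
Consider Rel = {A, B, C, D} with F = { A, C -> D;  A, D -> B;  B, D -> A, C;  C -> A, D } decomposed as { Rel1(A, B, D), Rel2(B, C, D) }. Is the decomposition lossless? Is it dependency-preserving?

Lossless test: (B, D)⁺ = {A, B, C, D}, which contains all of one fragment — lossless.
Dependency preservation: A, C → D; B, D → A, C; C → A, D are not contained in any single fragment, but the restricted closure of each left-hand side across the fragments still reaches the right-hand side; the remaining FDs each lie inside some fragment. All dependencies are preserved.

lossless and dependency-preserving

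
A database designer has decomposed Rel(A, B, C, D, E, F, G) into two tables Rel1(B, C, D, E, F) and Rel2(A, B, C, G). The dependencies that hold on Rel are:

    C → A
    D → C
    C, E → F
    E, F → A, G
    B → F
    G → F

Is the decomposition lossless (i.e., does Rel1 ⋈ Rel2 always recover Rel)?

Common attributes: Rel1 ∩ Rel2 = {B, C}.
Closure of {B, C}: C → A applies, adding A; B → F applies, adding F. So (B, C)⁺ = {A, B, C, F}.
The closure contains neither all of Rel1 = {B, C, D, E, F} nor all of Rel2 = {A, B, C, G}, so the common attributes are not a superkey of either fragment. The join is lossy.

No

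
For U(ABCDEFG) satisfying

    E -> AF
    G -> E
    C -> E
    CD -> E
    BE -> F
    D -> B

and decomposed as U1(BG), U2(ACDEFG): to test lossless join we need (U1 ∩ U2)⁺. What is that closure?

AEFG

U1 ∩ U2 = {G}.
G → E applies, adding E
E → AF applies, adding AF
Closure: {AEFG}.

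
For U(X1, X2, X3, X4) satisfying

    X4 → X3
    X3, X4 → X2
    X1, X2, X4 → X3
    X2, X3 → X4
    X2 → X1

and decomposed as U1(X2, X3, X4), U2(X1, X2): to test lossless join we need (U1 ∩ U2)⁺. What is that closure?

X1, X2

U1 ∩ U2 = {X2}.
X2 → X1 applies, adding X1
Closure: {X1, X2}.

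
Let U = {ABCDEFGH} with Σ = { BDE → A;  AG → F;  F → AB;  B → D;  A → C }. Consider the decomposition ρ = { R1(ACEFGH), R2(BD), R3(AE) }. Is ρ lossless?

No

Chase test. Columns are ABCDEFGH; row i has aⱼ where attribute j ∈ Ri, else bᵢⱼ.
Initial tableau (one row per fragment):
  row 1: a1 b12 a3 b14 a5 a6 a7 a8
  row 2: b21 a2 b23 a4 b25 b26 b27 b28
  row 3: a1 b32 b33 b34 a5 b36 b37 b38
Rows 1 and 3 agree on A; apply A→C and equate their C entries.
No row becomes fully distinguished — the join is lossy.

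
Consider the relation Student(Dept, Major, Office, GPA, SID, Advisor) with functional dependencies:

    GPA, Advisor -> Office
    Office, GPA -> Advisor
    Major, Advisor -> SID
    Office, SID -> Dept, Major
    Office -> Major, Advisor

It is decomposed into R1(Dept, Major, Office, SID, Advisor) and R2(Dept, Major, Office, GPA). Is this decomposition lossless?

Common attributes: R1 ∩ R2 = {Dept, Major, Office}.
Closure of {Dept, Major, Office}: Office → Major, Advisor applies, adding Advisor; Major, Advisor → SID applies, adding SID. So (Dept, Major, Office)⁺ = {Dept, Major, Office, SID, Advisor}.
This closure contains every attribute of R1, so R1 ∩ R2 → R1. The join is lossless.

Yes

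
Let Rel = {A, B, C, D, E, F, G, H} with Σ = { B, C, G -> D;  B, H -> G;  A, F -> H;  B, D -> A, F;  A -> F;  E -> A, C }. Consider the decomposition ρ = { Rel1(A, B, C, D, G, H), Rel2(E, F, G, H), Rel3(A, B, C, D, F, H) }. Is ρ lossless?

No

Chase test. Columns are A, B, C, D, E, F, G, H; row i has aⱼ where attribute j ∈ Reli, else bᵢⱼ.
Initial tableau (one row per fragment):
  row 1: a1 a2 a3 a4 b15 b16 a7 a8
  row 2: b21 b22 b23 b24 a5 a6 a7 a8
  row 3: a1 a2 a3 a4 b35 a6 b37 a8
Rows 1 and 3 agree on B, H; apply B, H→G and equate their G entries.
Rows 1 and 3 agree on B, D; apply B, D→A, F and equate their A, F entries.
No row becomes fully distinguished — the join is lossy.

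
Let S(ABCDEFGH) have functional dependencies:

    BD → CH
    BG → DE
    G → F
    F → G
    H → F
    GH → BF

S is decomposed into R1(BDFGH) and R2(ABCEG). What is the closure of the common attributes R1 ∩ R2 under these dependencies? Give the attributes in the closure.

R1 ∩ R2 = {BG}.
BG → DE applies, adding DE
G → F applies, adding F
BD → CH applies, adding CH
Closure: {BCDEFGH}.

BCDEFGH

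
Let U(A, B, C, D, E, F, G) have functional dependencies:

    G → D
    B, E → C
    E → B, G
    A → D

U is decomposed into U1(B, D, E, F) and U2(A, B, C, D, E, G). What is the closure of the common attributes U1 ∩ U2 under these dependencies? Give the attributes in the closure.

B, C, D, E, G

U1 ∩ U2 = {B, D, E}.
B, E → C applies, adding C
E → B, G applies, adding G
Closure: {B, C, D, E, G}.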